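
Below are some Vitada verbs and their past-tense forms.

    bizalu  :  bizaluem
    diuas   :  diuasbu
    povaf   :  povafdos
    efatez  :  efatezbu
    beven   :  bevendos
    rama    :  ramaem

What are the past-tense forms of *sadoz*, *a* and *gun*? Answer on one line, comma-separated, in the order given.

sadozbu, aem, gundos

The pattern is sibilance of the final sound: -bu when the stem ends in a sibilant (*diuas*, *efatez*); -dos when the stem ends in a non-sibilant consonant (*povaf*, *beven*); -em when the stem ends in a vowel (*bizalu*, *rama*).
Since the final sound of *sadoz* is /z/ (a sibilant), it takes -bu, giving *sadozbu*.
The final sound of *a* is /a/, which is a vowel, so the suffix is -em, giving *aem*.
Since the final sound of *gun* is /n/ (a non-sibilant consonant), it takes -dos, giving *gundos*.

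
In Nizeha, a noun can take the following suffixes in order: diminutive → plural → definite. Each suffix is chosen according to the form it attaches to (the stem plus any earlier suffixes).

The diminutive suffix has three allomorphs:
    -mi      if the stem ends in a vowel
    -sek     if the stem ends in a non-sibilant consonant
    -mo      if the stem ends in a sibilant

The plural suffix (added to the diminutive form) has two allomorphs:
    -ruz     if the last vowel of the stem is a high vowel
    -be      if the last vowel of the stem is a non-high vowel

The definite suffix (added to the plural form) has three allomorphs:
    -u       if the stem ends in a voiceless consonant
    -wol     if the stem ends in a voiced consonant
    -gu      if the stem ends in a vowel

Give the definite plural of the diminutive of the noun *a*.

amiruzwol

Since the final sound of *a* is /a/ (a vowel), it takes -mi, giving *ami*.
The last vowel of the diminutive form *ami* is /i/, which is a high vowel, so the plural suffix is -ruz, giving *amiruz*.
The plural form *amiruz* — final sound /z/ (a voiced consonant) → -wol → *amiruzwol*.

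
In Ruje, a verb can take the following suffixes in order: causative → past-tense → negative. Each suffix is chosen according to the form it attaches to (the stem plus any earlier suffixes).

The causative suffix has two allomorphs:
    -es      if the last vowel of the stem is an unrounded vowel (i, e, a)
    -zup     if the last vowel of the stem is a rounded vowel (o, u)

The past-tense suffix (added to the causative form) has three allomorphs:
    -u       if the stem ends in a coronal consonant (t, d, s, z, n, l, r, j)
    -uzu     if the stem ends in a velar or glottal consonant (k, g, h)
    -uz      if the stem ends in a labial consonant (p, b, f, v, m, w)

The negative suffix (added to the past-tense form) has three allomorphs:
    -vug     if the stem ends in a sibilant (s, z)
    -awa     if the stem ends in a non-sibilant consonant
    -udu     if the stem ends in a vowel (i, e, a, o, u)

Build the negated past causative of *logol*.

logolzupuzvug

The last vowel of *logol* is /o/, which is a rounded vowel, so the causative suffix is -zup, giving *logolzup*.
The causative form *logolzup* — final consonant /p/ (labial) → -uz → *logolzupuz*.
Since the final sound of the past-tense form *logolzupuz* is /z/ (a sibilant), it takes -vug, giving *logolzupuzvug*.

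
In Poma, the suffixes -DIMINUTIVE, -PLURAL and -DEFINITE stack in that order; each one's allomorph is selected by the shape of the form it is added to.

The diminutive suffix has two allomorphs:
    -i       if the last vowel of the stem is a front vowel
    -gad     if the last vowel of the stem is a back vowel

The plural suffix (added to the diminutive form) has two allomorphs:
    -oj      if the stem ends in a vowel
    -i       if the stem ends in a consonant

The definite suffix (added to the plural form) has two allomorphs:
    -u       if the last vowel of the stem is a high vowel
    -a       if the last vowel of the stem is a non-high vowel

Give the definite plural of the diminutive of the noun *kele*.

*kele* — last vowel /e/ (a front vowel) → -i → *kelei*.
The final sound of the diminutive form *kelei* is /i/, which is a vowel, so the plural suffix is -oj, giving *keleioj*.
The plural form *keleioj* — last vowel /o/ (a non-high vowel) → -a → *keleioja*.

keleioja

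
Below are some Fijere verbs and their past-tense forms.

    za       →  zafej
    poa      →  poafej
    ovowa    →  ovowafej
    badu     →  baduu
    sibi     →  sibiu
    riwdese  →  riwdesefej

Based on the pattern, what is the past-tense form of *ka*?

kafej

The alternation tracks the last vowel of the stem — -u when the last vowel of the stem is a high vowel (*badu*, *sibi*); -fej when the last vowel of the stem is a non-high vowel (*za*, *poa*, *ovowa*, *riwdese*).
Since the last vowel of *ka* is /a/ (a non-high vowel), it takes -fej, giving *kafej*.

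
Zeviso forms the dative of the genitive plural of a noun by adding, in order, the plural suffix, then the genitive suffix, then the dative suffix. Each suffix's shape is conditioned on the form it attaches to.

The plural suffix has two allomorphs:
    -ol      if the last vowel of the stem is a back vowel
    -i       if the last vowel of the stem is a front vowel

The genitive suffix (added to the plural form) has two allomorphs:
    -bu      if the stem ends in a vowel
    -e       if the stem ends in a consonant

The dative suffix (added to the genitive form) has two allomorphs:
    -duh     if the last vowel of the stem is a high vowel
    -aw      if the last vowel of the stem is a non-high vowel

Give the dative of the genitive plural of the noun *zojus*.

zojusoleaw

*zojus*: last vowel = /u/, a back vowel → -ol → *zojusol*.
The plural form *zojusol*: final sound = /l/, a consonant → -e → *zojusole*.
The last vowel of the genitive form *zojusole* is /e/, which is a non-high vowel, so the dative suffix is -aw, giving *zojusoleaw*.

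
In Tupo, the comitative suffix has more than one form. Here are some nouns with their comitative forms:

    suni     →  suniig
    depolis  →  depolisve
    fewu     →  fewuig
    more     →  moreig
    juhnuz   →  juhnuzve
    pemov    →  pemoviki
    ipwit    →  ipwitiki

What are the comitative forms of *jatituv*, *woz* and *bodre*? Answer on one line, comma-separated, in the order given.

jatituviki, wozve, bodreig

The pattern is sibilance of the final sound: -ve when the stem ends in a sibilant (*depolis*, *juhnuz*); -iki when the stem ends in a non-sibilant consonant (*pemov*, *ipwit*); -ig when the stem ends in a vowel (*suni*, *fewu*, *more*).
*jatituv* — final sound /v/ (a non-sibilant consonant) → -iki → *jatituviki*.
*woz*: final sound = /z/, a sibilant → -ve → *wozve*.
The final sound of *bodre* is /e/, which is a vowel, so the suffix is -ig, giving *bodreig*.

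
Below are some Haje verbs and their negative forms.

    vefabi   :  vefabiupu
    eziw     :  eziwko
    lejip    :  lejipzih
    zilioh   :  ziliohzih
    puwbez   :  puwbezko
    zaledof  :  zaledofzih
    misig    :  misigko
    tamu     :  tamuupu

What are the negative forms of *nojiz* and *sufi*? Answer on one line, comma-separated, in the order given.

nojizko, sufiupu

Looking at the final sound of each stem: -zih when the stem ends in a voiceless consonant (*lejip*, *zilioh*, *zaledof*); -ko when the stem ends in a voiced consonant (*eziw*, *puwbez*, *misig*); -upu when the stem ends in a vowel (*vefabi*, *tamu*).
Since the final sound of *nojiz* is /z/ (a voiced consonant), it takes -ko, giving *nojizko*.
The final sound of *sufi* is /i/, which is a vowel, so the suffix is -upu, giving *sufiupu*.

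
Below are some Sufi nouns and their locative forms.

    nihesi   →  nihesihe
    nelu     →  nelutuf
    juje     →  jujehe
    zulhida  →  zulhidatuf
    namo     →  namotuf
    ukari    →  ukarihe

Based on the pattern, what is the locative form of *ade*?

adehe

The suffix is conditioned by the last vowel: -he when the last vowel of the stem is a front vowel (*nihesi*, *juje*, *ukari*); -tuf when the last vowel of the stem is a back vowel (*nelu*, *zulhida*, *namo*).
*ade*: last vowel = /e/, a front vowel → -he → *adehe*.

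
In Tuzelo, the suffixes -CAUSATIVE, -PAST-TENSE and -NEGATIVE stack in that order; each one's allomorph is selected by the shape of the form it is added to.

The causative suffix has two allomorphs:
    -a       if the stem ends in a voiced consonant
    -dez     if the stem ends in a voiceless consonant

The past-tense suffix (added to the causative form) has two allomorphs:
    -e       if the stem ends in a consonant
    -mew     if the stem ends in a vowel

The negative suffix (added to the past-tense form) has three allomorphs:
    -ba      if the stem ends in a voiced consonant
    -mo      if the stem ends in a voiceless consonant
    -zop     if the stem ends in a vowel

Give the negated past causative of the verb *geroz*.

gerozamewba

The final consonant of *geroz* is /z/, which is voiced, so the causative suffix is -a, giving *geroza*.
Since the final sound of the causative form *geroza* is /a/ (a vowel), it takes -mew, giving *gerozamew*.
Since the final sound of the past-tense form *gerozamew* is /w/ (a voiced consonant), it takes -ba, giving *gerozamewba*.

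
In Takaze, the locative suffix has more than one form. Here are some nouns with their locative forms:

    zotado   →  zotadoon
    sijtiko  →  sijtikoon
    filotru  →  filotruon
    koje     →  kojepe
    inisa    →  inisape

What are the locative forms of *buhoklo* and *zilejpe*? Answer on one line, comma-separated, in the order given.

buhokloon, zilejpepe

The pattern is rounding harmony: -on when the last vowel of the stem is a rounded vowel (*zotado*, *sijtiko*, *filotru*); -pe when the last vowel of the stem is an unrounded vowel (*koje*, *inisa*).
*buhoklo*: last vowel = /o/, a rounded vowel → -on → *buhokloon*.
*zilejpe*: last vowel = /e/, an unrounded vowel → -pe → *zilejpepe*.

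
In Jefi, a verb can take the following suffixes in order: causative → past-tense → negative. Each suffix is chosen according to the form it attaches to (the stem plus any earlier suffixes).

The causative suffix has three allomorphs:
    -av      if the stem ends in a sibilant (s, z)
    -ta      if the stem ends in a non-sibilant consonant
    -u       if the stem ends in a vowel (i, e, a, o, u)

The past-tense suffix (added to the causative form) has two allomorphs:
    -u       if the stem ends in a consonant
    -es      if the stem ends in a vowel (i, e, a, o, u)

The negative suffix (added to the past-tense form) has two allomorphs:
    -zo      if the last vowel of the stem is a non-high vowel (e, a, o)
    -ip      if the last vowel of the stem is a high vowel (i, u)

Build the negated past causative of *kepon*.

*kepon* — final sound /n/ (a non-sibilant consonant) → -ta → *keponta*.
Since the final sound of the causative form *keponta* is /a/ (a vowel), it takes -es, giving *kepontaes*.
Since the last vowel of the past-tense form *kepontaes* is /e/ (a non-high vowel), it takes -zo, giving *kepontaeszo*.

kepontaeszo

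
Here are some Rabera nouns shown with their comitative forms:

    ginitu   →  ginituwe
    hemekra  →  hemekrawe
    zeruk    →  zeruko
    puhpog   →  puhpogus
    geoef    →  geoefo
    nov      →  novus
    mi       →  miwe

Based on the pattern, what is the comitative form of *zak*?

The alternation tracks the final sound of the stem — -o when the stem ends in a voiceless consonant (*zeruk*, *geoef*); -us when the stem ends in a voiced consonant (*puhpog*, *nov*); -we when the stem ends in a vowel (*ginitu*, *hemekra*, *mi*).
*zak*: final sound = /k/, a voiceless consonant → -o → *zako*.

zako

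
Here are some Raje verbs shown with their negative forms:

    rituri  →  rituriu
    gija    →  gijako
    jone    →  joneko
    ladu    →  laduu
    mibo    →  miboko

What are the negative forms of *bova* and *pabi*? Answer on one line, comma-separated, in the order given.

The pattern is height harmony: -u when the last vowel of the stem is a high vowel (*rituri*, *ladu*); -ko when the last vowel of the stem is a non-high vowel (*gija*, *jone*, *mibo*).
*bova*: last vowel = /a/, a non-high vowel → -ko → *bovako*.
The last vowel of *pabi* is /i/, which is a high vowel, so the suffix is -u, giving *pabiu*.

bovako, pabiu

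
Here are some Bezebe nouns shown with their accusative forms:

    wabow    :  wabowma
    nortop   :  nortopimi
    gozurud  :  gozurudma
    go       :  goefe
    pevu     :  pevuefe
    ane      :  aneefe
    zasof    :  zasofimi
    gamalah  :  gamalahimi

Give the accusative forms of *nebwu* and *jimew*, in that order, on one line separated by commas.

nebwuefe, jimewma

Looking at the final sound of each stem: -imi when the stem ends in a voiceless consonant (*nortop*, *zasof*, *gamalah*); -ma when the stem ends in a voiced consonant (*wabow*, *gozurud*); -efe when the stem ends in a vowel (*go*, *pevu*, *ane*).
*nebwu* — final sound /u/ (a vowel) → -efe → *nebwuefe*.
The final sound of *jimew* is /w/, which is a voiced consonant, so the suffix is -ma, giving *jimewma*.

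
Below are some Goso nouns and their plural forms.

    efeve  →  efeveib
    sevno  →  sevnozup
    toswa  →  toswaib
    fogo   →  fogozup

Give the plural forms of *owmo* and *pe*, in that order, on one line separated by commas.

The suffix is conditioned by the last vowel: -zup when the last vowel of the stem is a rounded vowel (*sevno*, *fogo*); -ib when the last vowel of the stem is an unrounded vowel (*efeve*, *toswa*).
*owmo*: last vowel = /o/, a rounded vowel → -zup → *owmozup*.
*pe*: last vowel = /e/, an unrounded vowel → -ib → *peib*.

owmozup, peib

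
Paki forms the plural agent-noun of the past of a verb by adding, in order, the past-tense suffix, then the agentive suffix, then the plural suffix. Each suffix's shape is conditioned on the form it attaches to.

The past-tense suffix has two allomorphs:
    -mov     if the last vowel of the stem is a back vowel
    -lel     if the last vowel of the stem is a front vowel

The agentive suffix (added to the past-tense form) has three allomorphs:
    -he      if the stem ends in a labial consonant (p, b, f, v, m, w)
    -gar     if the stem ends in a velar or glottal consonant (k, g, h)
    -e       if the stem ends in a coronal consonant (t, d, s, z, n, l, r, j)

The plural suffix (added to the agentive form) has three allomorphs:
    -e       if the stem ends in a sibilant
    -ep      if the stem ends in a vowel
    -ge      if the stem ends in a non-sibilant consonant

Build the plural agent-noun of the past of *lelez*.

The last vowel of *lelez* is /e/, which is a front vowel, so the past-tense suffix is -lel, giving *lelezlel*.
The past-tense form *lelezlel*: final consonant = /l/, coronal → -e → *lelezlele*.
The final sound of the agentive form *lelezlele* is /e/, which is a vowel, so the plural suffix is -ep, giving *lelezleleep*.

lelezleleep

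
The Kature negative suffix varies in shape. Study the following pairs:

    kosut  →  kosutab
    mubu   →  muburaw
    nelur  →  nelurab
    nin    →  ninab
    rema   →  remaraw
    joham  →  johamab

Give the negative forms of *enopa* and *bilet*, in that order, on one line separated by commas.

enoparaw, biletab

Looking at the final sound of each stem: -ab when the stem ends in a consonant (*kosut*, *nelur*, *nin*, *joham*); -raw when the stem ends in a vowel (*mubu*, *rema*).
The final sound of *enopa* is /a/, which is a vowel, so the suffix is -raw, giving *enoparaw*.
The final sound of *bilet* is /t/, which is a consonant, so the suffix is -ab, giving *biletab*.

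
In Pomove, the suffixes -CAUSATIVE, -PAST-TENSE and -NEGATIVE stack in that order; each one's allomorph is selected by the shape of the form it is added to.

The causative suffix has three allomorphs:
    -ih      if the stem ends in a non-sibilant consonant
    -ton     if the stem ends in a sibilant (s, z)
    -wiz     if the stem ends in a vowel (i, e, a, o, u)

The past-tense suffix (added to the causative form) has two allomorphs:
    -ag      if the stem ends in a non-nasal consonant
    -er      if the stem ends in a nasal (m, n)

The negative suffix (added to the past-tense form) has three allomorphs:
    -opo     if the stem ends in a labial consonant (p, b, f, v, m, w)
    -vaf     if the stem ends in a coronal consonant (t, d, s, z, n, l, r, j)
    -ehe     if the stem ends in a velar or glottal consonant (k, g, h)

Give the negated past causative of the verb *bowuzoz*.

*bowuzoz* — final sound /z/ (a sibilant) → -ton → *bowuzozton*.
The causative form *bowuzozton*: final consonant = /n/, a nasal → -er → *bowuzoztoner*.
The past-tense form *bowuzoztoner* — final consonant /r/ (coronal) → -vaf → *bowuzoztonervaf*.

bowuzoztonervaf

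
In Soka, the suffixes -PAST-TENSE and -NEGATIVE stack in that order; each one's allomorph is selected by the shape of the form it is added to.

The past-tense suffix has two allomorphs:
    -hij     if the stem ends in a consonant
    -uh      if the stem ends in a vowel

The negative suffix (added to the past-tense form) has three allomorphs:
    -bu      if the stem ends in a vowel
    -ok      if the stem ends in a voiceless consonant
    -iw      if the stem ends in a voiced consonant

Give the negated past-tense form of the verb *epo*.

*epo*: final sound = /o/, a vowel → -uh → *epouh*.
The past-tense form *epouh*: final sound = /h/, a voiceless consonant → -ok → *epouhok*.

epouhok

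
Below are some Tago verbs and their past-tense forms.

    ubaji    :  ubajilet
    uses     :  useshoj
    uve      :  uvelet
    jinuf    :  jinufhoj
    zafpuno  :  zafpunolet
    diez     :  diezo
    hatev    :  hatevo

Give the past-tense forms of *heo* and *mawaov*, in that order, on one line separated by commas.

heolet, mawaovo

The alternation tracks the final sound of the stem — -hoj when the stem ends in a voiceless consonant (*uses*, *jinuf*); -o when the stem ends in a voiced consonant (*diez*, *hatev*); -let when the stem ends in a vowel (*ubaji*, *uve*, *zafpuno*).
Since the final sound of *heo* is /o/ (a vowel), it takes -let, giving *heolet*.
*mawaov* — final sound /v/ (a voiced consonant) → -o → *mawaovo*.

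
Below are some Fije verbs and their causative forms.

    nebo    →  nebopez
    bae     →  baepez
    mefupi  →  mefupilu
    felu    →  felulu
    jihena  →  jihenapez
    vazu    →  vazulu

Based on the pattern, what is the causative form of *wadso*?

wadsopez

The alternation tracks the last vowel of the stem — -lu when the last vowel of the stem is a high vowel (*mefupi*, *felu*, *vazu*); -pez when the last vowel of the stem is a non-high vowel (*nebo*, *bae*, *jihena*).
*wadso*: last vowel = /o/, a non-high vowel → -pez → *wadsopez*.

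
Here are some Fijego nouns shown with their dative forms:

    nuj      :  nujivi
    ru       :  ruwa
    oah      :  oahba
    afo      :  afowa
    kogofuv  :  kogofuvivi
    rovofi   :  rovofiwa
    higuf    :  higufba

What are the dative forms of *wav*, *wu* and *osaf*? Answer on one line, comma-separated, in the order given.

The alternation tracks the final sound of the stem — -ba when the stem ends in a voiceless consonant (*oah*, *higuf*); -ivi when the stem ends in a voiced consonant (*nuj*, *kogofuv*); -wa when the stem ends in a vowel (*ru*, *afo*, *rovofi*).
*wav*: final sound = /v/, a voiced consonant → -ivi → *wavivi*.
The final sound of *wu* is /u/, which is a vowel, so the suffix is -wa, giving *wuwa*.
Since the final sound of *osaf* is /f/ (a voiceless consonant), it takes -ba, giving *osafba*.

wavivi, wuwa, osafba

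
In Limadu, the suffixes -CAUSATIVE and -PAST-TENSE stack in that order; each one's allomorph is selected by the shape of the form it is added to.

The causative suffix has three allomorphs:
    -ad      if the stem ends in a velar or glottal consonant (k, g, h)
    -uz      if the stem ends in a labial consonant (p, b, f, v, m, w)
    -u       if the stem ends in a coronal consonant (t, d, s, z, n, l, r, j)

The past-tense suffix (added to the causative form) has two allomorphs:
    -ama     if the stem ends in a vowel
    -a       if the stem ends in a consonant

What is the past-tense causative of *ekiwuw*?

The final consonant of *ekiwuw* is /w/, which is labial, so the causative suffix is -uz, giving *ekiwuwuz*.
The causative form *ekiwuwuz*: final sound = /z/, a consonant → -a → *ekiwuwuza*.

ekiwuwuza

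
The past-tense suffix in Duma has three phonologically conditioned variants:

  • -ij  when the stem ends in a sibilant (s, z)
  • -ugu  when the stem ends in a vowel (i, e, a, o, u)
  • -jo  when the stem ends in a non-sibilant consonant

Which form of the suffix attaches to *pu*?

*pu* — final sound /u/ (a vowel) → -ugu.

-ugu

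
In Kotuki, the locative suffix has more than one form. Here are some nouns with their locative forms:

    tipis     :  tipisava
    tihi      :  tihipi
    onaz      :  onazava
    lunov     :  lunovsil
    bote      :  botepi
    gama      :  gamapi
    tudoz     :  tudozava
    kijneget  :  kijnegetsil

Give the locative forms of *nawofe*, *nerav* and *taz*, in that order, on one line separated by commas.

nawofepi, neravsil, tazava

The alternation tracks the final sound of the stem — -ava when the stem ends in a sibilant (*tipis*, *onaz*, *tudoz*); -sil when the stem ends in a non-sibilant consonant (*lunov*, *kijneget*); -pi when the stem ends in a vowel (*tihi*, *bote*, *gama*).
Since the final sound of *nawofe* is /e/ (a vowel), it takes -pi, giving *nawofepi*.
*nerav*: final sound = /v/, a non-sibilant consonant → -sil → *neravsil*.
*taz*: final sound = /z/, a sibilant → -ava → *tazava*.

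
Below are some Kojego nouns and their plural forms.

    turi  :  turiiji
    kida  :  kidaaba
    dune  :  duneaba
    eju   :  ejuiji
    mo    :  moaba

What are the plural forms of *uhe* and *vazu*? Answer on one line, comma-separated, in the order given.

The pattern is height harmony: -iji when the last vowel of the stem is a high vowel (*turi*, *eju*); -aba when the last vowel of the stem is a non-high vowel (*kida*, *dune*, *mo*).
The last vowel of *uhe* is /e/, which is a non-high vowel, so the suffix is -aba, giving *uheaba*.
Since the last vowel of *vazu* is /u/ (a high vowel), it takes -iji, giving *vazuiji*.

uheaba, vazuiji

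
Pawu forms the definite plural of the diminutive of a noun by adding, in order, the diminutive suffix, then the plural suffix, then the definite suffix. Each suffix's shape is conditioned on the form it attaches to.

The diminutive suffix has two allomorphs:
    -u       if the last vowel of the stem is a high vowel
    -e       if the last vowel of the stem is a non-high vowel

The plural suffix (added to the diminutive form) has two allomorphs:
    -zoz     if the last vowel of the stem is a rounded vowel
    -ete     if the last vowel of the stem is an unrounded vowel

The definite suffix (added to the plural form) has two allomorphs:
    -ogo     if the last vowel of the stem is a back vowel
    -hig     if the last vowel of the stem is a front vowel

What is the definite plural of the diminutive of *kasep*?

kasepeetehig

*kasep* — last vowel /e/ (a non-high vowel) → -e → *kasepe*.
Since the last vowel of the diminutive form *kasepe* is /e/ (an unrounded vowel), it takes -ete, giving *kasepeete*.
The plural form *kasepeete*: last vowel = /e/, a front vowel → -hig → *kasepeetehig*.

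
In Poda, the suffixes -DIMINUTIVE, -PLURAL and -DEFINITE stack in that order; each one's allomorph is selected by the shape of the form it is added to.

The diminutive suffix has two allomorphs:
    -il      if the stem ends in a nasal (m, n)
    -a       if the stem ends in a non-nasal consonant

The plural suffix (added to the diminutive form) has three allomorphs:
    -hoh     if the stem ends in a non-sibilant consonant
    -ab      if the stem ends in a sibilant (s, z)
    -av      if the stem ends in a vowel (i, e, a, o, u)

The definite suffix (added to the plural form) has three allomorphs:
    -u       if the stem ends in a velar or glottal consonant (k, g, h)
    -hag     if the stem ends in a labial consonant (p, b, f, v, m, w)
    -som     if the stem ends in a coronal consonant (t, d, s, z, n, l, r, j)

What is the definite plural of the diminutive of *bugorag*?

Since the final consonant of *bugorag* is /g/ (non-nasal), it takes -a, giving *bugoraga*.
The diminutive form *bugoraga* — final sound /a/ (a vowel) → -av → *bugoragaav*.
Since the final consonant of the plural form *bugoragaav* is /v/ (labial), it takes -hag, giving *bugoragaavhag*.

bugoragaavhag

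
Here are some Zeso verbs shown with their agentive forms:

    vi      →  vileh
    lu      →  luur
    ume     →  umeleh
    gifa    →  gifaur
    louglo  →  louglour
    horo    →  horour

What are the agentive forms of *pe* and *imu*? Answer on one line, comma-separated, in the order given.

peleh, imuur

The suffix is conditioned by the last vowel: -leh when the last vowel of the stem is a front vowel (*vi*, *ume*); -ur when the last vowel of the stem is a back vowel (*lu*, *gifa*, *louglo*, *horo*).
Since the last vowel of *pe* is /e/ (a front vowel), it takes -leh, giving *peleh*.
*imu* — last vowel /u/ (a back vowel) → -ur → *imuur*.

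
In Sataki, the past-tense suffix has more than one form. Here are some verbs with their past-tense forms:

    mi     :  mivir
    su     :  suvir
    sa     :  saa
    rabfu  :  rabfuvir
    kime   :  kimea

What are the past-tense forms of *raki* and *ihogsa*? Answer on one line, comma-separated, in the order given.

rakivir, ihogsaa

The suffix is conditioned by the last vowel: -vir when the last vowel of the stem is a high vowel (*mi*, *su*, *rabfu*); -a when the last vowel of the stem is a non-high vowel (*sa*, *kime*).
Since the last vowel of *raki* is /i/ (a high vowel), it takes -vir, giving *rakivir*.
The last vowel of *ihogsa* is /a/, which is a non-high vowel, so the suffix is -a, giving *ihogsaa*.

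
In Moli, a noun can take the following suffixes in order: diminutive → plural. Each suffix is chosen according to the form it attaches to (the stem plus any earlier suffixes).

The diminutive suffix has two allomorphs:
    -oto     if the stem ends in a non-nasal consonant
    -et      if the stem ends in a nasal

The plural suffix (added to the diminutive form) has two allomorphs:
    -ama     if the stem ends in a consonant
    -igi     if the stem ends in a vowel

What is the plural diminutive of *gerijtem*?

gerijtemetama

Since the final consonant of *gerijtem* is /m/ (a nasal), it takes -et, giving *gerijtemet*.
Since the final sound of the diminutive form *gerijtemet* is /t/ (a consonant), it takes -ama, giving *gerijtemetama*.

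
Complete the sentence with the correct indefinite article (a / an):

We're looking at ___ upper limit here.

The indefinite article is chosen by the initial *sound* of the following word, not its spelling.
*upper* begins with the sound /ʌ/ (u pronounced /ʌ/) — a vowel sound.
So the article is *an*: We're looking at an upper limit here.

an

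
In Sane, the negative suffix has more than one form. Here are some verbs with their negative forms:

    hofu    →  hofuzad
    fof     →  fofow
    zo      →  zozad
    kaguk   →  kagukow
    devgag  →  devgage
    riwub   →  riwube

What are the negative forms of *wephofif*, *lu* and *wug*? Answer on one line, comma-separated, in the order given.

wephofifow, luzad, wuge

The pattern is voicing of the final sound: -ow when the stem ends in a voiceless consonant (*fof*, *kaguk*); -e when the stem ends in a voiced consonant (*devgag*, *riwub*); -zad when the stem ends in a vowel (*hofu*, *zo*).
*wephofif*: final sound = /f/, a voiceless consonant → -ow → *wephofifow*.
The final sound of *lu* is /u/, which is a vowel, so the suffix is -zad, giving *luzad*.
Since the final sound of *wug* is /g/ (a voiced consonant), it takes -e, giving *wuge*.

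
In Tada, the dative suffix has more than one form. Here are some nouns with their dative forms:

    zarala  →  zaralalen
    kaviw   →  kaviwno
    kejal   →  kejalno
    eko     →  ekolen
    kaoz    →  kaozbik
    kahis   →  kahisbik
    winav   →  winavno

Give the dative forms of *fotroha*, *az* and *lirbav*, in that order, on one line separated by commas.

fotrohalen, azbik, lirbavno

Looking at the final sound of each stem: -bik when the stem ends in a sibilant (*kaoz*, *kahis*); -no when the stem ends in a non-sibilant consonant (*kaviw*, *kejal*, *winav*); -len when the stem ends in a vowel (*zarala*, *eko*).
*fotroha*: final sound = /a/, a vowel → -len → *fotrohalen*.
*az* — final sound /z/ (a sibilant) → -bik → *azbik*.
*lirbav*: final sound = /v/, a non-sibilant consonant → -no → *lirbavno*.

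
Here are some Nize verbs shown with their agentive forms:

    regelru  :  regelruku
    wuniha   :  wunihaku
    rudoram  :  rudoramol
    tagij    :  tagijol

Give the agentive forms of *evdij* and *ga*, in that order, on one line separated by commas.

The suffix is conditioned by the final sound: -ol when the stem ends in a consonant (*rudoram*, *tagij*); -ku when the stem ends in a vowel (*regelru*, *wuniha*).
Since the final sound of *evdij* is /j/ (a consonant), it takes -ol, giving *evdijol*.
The final sound of *ga* is /a/, which is a vowel, so the suffix is -ku, giving *gaku*.

evdijol, gaku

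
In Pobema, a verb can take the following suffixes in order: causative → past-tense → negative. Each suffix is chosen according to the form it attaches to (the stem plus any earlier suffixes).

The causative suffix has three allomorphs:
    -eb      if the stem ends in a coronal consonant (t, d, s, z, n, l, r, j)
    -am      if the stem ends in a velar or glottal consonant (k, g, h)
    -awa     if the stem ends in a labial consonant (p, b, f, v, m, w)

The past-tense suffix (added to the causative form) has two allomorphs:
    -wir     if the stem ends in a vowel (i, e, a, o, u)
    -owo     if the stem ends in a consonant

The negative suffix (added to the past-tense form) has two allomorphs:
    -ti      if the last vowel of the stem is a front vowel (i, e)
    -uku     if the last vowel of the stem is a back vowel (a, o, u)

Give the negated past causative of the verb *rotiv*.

*rotiv*: final consonant = /v/, labial → -awa → *rotivawa*.
Since the final sound of the causative form *rotivawa* is /a/ (a vowel), it takes -wir, giving *rotivawawir*.
The past-tense form *rotivawawir* — last vowel /i/ (a front vowel) → -ti → *rotivawawirti*.

rotivawawirti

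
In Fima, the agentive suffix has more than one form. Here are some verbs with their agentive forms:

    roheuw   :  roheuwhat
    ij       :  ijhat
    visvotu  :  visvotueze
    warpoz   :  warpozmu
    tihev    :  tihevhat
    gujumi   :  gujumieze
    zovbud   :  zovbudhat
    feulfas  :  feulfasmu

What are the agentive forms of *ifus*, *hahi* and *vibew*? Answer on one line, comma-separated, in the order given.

Looking at the final sound of each stem: -mu when the stem ends in a sibilant (*warpoz*, *feulfas*); -hat when the stem ends in a non-sibilant consonant (*roheuw*, *ij*, *tihev*, *zovbud*); -eze when the stem ends in a vowel (*visvotu*, *gujumi*).
*ifus*: final sound = /s/, a sibilant → -mu → *ifusmu*.
*hahi*: final sound = /i/, a vowel → -eze → *hahieze*.
Since the final sound of *vibew* is /w/ (a non-sibilant consonant), it takes -hat, giving *vibewhat*.

ifusmu, hahieze, vibewhat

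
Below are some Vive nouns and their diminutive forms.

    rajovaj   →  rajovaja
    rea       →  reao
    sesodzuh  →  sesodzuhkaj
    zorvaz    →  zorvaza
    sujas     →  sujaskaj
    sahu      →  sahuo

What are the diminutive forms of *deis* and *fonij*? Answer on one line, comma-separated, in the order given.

deiskaj, fonija

The alternation tracks the final sound of the stem — -kaj when the stem ends in a voiceless consonant (*sesodzuh*, *sujas*); -a when the stem ends in a voiced consonant (*rajovaj*, *zorvaz*); -o when the stem ends in a vowel (*rea*, *sahu*).
Since the final sound of *deis* is /s/ (a voiceless consonant), it takes -kaj, giving *deiskaj*.
Since the final sound of *fonij* is /j/ (a voiced consonant), it takes -a, giving *fonija*.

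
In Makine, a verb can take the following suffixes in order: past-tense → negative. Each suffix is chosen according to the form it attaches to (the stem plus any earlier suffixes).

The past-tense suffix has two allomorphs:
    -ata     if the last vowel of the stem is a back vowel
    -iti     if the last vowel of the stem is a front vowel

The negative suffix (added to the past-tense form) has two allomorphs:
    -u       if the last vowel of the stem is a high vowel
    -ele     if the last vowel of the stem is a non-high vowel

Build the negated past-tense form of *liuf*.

liufataele

The last vowel of *liuf* is /u/, which is a back vowel, so the past-tense suffix is -ata, giving *liufata*.
The past-tense form *liufata*: last vowel = /a/, a non-high vowel → -ele → *liufataele*.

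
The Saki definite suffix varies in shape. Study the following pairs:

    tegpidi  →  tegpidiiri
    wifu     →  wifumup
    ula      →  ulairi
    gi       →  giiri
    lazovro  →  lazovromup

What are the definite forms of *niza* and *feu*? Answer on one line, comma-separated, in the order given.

nizairi, feumup

Looking at the last vowel of each stem: -mup when the last vowel of the stem is a rounded vowel (*wifu*, *lazovro*); -iri when the last vowel of the stem is an unrounded vowel (*tegpidi*, *ula*, *gi*).
*niza* — last vowel /a/ (an unrounded vowel) → -iri → *nizairi*.
*feu*: last vowel = /u/, a rounded vowel → -mup → *feumup*.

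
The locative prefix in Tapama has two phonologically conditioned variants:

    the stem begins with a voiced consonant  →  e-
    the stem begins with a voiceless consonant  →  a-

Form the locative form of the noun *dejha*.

The first consonant of *dejha* is /d/, which is voiced, so the prefix is e-, giving *edejha*.

edejha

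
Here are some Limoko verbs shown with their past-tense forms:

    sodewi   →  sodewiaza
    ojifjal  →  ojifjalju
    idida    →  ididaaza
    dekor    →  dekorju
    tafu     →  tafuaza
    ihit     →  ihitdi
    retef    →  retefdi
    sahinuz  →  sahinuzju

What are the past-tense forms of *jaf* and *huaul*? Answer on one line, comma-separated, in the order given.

jafdi, huaulju

The pattern is voicing of the final sound: -di when the stem ends in a voiceless consonant (*ihit*, *retef*); -ju when the stem ends in a voiced consonant (*ojifjal*, *dekor*, *sahinuz*); -aza when the stem ends in a vowel (*sodewi*, *idida*, *tafu*).
Since the final sound of *jaf* is /f/ (a voiceless consonant), it takes -di, giving *jafdi*.
The final sound of *huaul* is /l/, which is a voiced consonant, so the suffix is -ju, giving *huaulju*.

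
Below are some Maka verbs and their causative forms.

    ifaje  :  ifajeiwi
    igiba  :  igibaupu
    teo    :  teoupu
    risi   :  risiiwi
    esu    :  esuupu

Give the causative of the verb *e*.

The pattern is front/back vowel harmony: -iwi when the last vowel of the stem is a front vowel (*ifaje*, *risi*); -upu when the last vowel of the stem is a back vowel (*igiba*, *teo*, *esu*).
*e* — last vowel /e/ (a front vowel) → -iwi → *eiwi*.

eiwi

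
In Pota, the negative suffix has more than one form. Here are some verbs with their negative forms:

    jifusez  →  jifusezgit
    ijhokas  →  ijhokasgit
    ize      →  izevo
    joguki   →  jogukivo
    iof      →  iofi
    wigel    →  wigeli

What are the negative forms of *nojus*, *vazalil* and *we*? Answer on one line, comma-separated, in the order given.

The pattern is sibilance of the final sound: -git when the stem ends in a sibilant (*jifusez*, *ijhokas*); -i when the stem ends in a non-sibilant consonant (*iof*, *wigel*); -vo when the stem ends in a vowel (*ize*, *joguki*).
*nojus* — final sound /s/ (a sibilant) → -git → *nojusgit*.
The final sound of *vazalil* is /l/, which is a non-sibilant consonant, so the suffix is -i, giving *vazalili*.
*we*: final sound = /e/, a vowel → -vo → *wevo*.

nojusgit, vazalili, wevo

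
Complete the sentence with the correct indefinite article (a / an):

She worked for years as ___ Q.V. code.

a

The indefinite article is chosen by the initial *sound* of the following word, not its spelling.
The initialism *Q.V.* is read letter by letter; the first letter, Q, is pronounced /kjuː/, which begins with a consonant sound.
So the article is *a*: She worked for years as a Q.V. code.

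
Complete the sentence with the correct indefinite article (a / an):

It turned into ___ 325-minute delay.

The indefinite article is chosen by the initial *sound* of the following word, not its spelling.
The number *325* is spoken "three hundred …", beginning with /θriː/ — a consonant sound.
So the article is *a*: It turned into a 325-minute delay.

a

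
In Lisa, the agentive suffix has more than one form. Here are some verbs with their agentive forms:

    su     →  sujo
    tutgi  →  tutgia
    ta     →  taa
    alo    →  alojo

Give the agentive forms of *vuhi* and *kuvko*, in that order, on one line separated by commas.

The pattern is rounding harmony: -jo when the last vowel of the stem is a rounded vowel (*su*, *alo*); -a when the last vowel of the stem is an unrounded vowel (*tutgi*, *ta*).
*vuhi*: last vowel = /i/, an unrounded vowel → -a → *vuhia*.
*kuvko* — last vowel /o/ (a rounded vowel) → -jo → *kuvkojo*.

vuhia, kuvkojo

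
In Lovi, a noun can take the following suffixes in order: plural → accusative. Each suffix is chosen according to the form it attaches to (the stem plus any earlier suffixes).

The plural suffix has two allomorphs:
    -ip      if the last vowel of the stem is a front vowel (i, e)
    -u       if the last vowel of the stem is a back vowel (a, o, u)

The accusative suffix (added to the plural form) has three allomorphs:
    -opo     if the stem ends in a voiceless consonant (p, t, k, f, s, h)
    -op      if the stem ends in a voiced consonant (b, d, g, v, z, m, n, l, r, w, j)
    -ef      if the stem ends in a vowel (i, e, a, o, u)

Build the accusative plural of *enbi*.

*enbi*: last vowel = /i/, a front vowel → -ip → *enbiip*.
The plural form *enbiip*: final sound = /p/, a voiceless consonant → -opo → *enbiipopo*.

enbiipopo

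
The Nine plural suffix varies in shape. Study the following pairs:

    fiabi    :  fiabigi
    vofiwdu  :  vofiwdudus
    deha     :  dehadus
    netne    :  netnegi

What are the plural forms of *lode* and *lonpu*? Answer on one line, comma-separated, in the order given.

The pattern is front/back vowel harmony: -gi when the last vowel of the stem is a front vowel (*fiabi*, *netne*); -dus when the last vowel of the stem is a back vowel (*vofiwdu*, *deha*).
Since the last vowel of *lode* is /e/ (a front vowel), it takes -gi, giving *lodegi*.
*lonpu* — last vowel /u/ (a back vowel) → -dus → *lonpudus*.

lodegi, lonpudus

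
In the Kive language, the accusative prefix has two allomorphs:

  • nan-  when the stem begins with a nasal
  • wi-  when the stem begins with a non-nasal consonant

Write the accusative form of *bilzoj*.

Since the first consonant of *bilzoj* is /b/ (non-nasal), it takes wi-, giving *wibilzoj*.

wibilzoj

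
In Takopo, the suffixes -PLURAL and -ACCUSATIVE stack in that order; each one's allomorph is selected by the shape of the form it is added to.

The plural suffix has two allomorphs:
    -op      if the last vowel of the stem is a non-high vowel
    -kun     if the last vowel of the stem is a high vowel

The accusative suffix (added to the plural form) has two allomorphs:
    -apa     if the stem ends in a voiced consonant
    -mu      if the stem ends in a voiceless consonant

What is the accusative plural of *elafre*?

*elafre* — last vowel /e/ (a non-high vowel) → -op → *elafreop*.
Since the final consonant of the plural form *elafreop* is /p/ (voiceless), it takes -mu, giving *elafreopmu*.

elafreopmu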